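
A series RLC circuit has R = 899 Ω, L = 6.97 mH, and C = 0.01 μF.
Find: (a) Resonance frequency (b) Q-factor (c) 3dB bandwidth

Step 1 — Resonance condition Im(Z)=0 gives ω₀ = 1/√(LC).
Step 2 — ω₀ = 1/√(0.00697·1e-08) = 1.198e+05 rad/s.
Step 3 — f₀ = ω₀/(2π) = 1.906e+04 Hz.
Step 4 — Series Q: Q = ω₀L/R = 1.198e+05·0.00697/899 = 0.9287.
Step 5 — 3dB bandwidth: Δω = ω₀/Q = 1.29e+05 rad/s; BW = Δω/(2π) = 2.053e+04 Hz.

(a) f₀ = 1.906e+04 Hz  (b) Q = 0.9287  (c) BW = 2.053e+04 Hz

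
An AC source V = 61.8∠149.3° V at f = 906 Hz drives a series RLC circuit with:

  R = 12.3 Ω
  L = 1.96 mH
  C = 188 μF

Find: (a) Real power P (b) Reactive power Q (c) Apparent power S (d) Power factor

Step 1 — Angular frequency: ω = 2π·f = 2π·906 = 5693 rad/s.
Step 2 — Component impedances:
  R: Z = R = 12.3 Ω
  L: Z = jωL = j·5693·0.00196 = 0 + j11.16 Ω
  C: Z = 1/(jωC) = -j/(ω·C) = 0 - j0.9344 Ω
Step 3 — Series combination: Z_total = R + L + C = 12.3 + j10.22 Ω = 15.99∠39.7° Ω.
Step 4 — Source phasor: V = 61.8∠149.3° V = -53.14 + j31.55 V.
Step 5 — Current: I = V / Z = -1.294 + j3.641 A = 3.864∠109.6° A.
Step 6 — Complex power: S = V·I* = 183.6 + j152.6 VA.
Step 7 — Real power: P = Re(S) = 183.6 W.
Step 8 — Reactive power: Q = Im(S) = 152.6 VAR.
Step 9 — Apparent power: |S| = 238.8 VA.
Step 10 — Power factor: PF = P/|S| = 0.7691 (lagging).

(a) P = 183.6 W  (b) Q = 152.6 VAR  (c) S = 238.8 VA  (d) PF = 0.7691 (lagging)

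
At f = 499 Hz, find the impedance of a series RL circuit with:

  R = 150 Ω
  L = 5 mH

Step 1 — Angular frequency: ω = 2π·f = 2π·499 = 3135 rad/s.
Step 2 — Component impedances:
  R: Z = R = 150 Ω
  L: Z = jωL = j·3135·0.005 = 0 + j15.68 Ω
Step 3 — Series combination: Z_total = R + L = 150 + j15.68 Ω = 150.8∠6.0° Ω.

Z = 150 + j15.68 Ω = 150.8∠6.0° Ω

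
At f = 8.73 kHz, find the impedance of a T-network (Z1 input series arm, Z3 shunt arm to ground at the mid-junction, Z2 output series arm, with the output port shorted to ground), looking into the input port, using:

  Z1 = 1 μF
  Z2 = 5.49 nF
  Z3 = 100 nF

Step 1 — Angular frequency: ω = 2π·f = 2π·8730 = 5.485e+04 rad/s.
Step 2 — Component impedances:
  Z1: Z = 1/(jωC) = -j/(ω·C) = 0 - j18.23 Ω
  Z2: Z = 1/(jωC) = -j/(ω·C) = 0 - j3321 Ω
  Z3: Z = 1/(jωC) = -j/(ω·C) = 0 - j182.3 Ω
Step 3 — With the output port shorted to ground, the output series arm Z2 runs from the junction to ground; the shunt arm Z3 also runs from the junction to ground. They appear in parallel: Z3 || Z2 = 0 - j172.8 Ω.
Step 4 — Series with input arm Z1: Z_in = Z1 + (Z3 || Z2) = 0 - j191.1 Ω = 191.1∠-90.0° Ω.

Z = 0 - j191.1 Ω = 191.1∠-90.0° Ω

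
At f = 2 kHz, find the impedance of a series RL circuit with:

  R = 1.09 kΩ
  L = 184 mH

Step 1 — Angular frequency: ω = 2π·f = 2π·2000 = 1.257e+04 rad/s.
Step 2 — Component impedances:
  R: Z = R = 1090 Ω
  L: Z = jωL = j·1.257e+04·0.184 = 0 + j2312 Ω
Step 3 — Series combination: Z_total = R + L = 1090 + j2312 Ω = 2556∠64.8° Ω.

Z = 1090 + j2312 Ω = 2556∠64.8° Ω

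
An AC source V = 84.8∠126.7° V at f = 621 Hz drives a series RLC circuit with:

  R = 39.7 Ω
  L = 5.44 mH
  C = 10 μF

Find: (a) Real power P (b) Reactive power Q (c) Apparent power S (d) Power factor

Step 1 — Angular frequency: ω = 2π·f = 2π·621 = 3902 rad/s.
Step 2 — Component impedances:
  R: Z = R = 39.7 Ω
  L: Z = jωL = j·3902·0.00544 = 0 + j21.23 Ω
  C: Z = 1/(jωC) = -j/(ω·C) = 0 - j25.63 Ω
Step 3 — Series combination: Z_total = R + L + C = 39.7 - j4.403 Ω = 39.94∠-6.3° Ω.
Step 4 — Source phasor: V = 84.8∠126.7° V = -50.68 + j67.99 V.
Step 5 — Current: I = V / Z = -1.449 + j1.552 A = 2.123∠133.0° A.
Step 6 — Complex power: S = V·I* = 178.9 - j19.84 VA.
Step 7 — Real power: P = Re(S) = 178.9 W.
Step 8 — Reactive power: Q = Im(S) = -19.84 VAR.
Step 9 — Apparent power: |S| = 180 VA.
Step 10 — Power factor: PF = P/|S| = 0.9939 (leading).

(a) P = 178.9 W  (b) Q = -19.84 VAR  (c) S = 180 VA  (d) PF = 0.9939 (leading)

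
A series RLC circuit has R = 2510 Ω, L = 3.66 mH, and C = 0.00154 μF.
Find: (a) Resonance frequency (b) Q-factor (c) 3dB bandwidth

Step 1 — Resonance: ω₀ = 1/√(LC) = 1/√(0.00366·1.54e-09) = 4.212e+05 rad/s.
Step 2 — f₀ = ω₀/(2π) = 6.704e+04 Hz.
Step 3 — Series Q: Q = ω₀L/R = 4.212e+05·0.00366/2510 = 0.6142.
Step 4 — Bandwidth: Δω = ω₀/Q = 6.858e+05 rad/s; BW = Δω/(2π) = 1.091e+05 Hz.

(a) f₀ = 6.704e+04 Hz  (b) Q = 0.6142  (c) BW = 1.091e+05 Hz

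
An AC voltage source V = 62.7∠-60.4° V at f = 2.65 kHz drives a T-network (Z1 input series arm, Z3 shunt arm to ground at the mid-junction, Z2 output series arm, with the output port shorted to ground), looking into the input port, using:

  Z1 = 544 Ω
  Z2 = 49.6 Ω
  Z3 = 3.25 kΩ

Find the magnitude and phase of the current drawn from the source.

Step 1 — Angular frequency: ω = 2π·f = 2π·2650 = 1.665e+04 rad/s.
Step 2 — Component impedances:
  Z1: Z = R = 544 Ω
  Z2: Z = R = 49.6 Ω
  Z3: Z = R = 3250 Ω
Step 3 — With the output port shorted to ground, the output series arm Z2 runs from the junction to ground; the shunt arm Z3 also runs from the junction to ground. They appear in parallel: Z3 || Z2 = 48.85 Ω.
Step 4 — Series with input arm Z1: Z_in = Z1 + (Z3 || Z2) = 592.9 Ω = 592.9∠0.0° Ω.
Step 5 — Source phasor: V = 62.7∠-60.4° V = 30.97 - j54.52 V.
Step 6 — Ohm's law: I = V / Z_total = (30.97 - j54.52) / (592.9) = 0.05224 - j0.09196 A.
Step 7 — Convert to polar: |I| = 0.1058 A, ∠I = -60.4°.

I = 0.1058∠-60.4° A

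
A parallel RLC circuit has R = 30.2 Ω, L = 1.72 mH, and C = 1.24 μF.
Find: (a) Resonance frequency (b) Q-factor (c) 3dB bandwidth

Step 1 — Resonance: ω₀ = 1/√(LC) = 1/√(0.00172·1.24e-06) = 2.165e+04 rad/s.
Step 2 — f₀ = ω₀/(2π) = 3446 Hz.
Step 3 — Parallel Q: Q = R/(ω₀L) = 30.2/(2.165e+04·0.00172) = 0.8109.
Step 4 — Bandwidth: Δω = ω₀/Q = 2.67e+04 rad/s; BW = Δω/(2π) = 4250 Hz.

(a) f₀ = 3446 Hz  (b) Q = 0.8109  (c) BW = 4250 Hz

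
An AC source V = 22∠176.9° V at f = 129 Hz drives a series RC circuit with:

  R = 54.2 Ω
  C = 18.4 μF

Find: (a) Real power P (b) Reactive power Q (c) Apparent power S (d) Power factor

Step 1 — Angular frequency: ω = 2π·f = 2π·129 = 810.5 rad/s.
Step 2 — Component impedances:
  R: Z = R = 54.2 Ω
  C: Z = 1/(jωC) = -j/(ω·C) = 0 - j67.05 Ω
Step 3 — Series combination: Z_total = R + C = 54.2 - j67.05 Ω = 86.22∠-51.1° Ω.
Step 4 — Source phasor: V = 22∠176.9° V = -21.97 + j1.19 V.
Step 5 — Current: I = V / Z = -0.1709 - j0.1895 A = 0.2552∠-132.0° A.
Step 6 — Complex power: S = V·I* = 3.529 - j4.366 VA.
Step 7 — Real power: P = Re(S) = 3.529 W.
Step 8 — Reactive power: Q = Im(S) = -4.366 VAR.
Step 9 — Apparent power: |S| = 5.614 VA.
Step 10 — Power factor: PF = P/|S| = 0.6286 (leading).

(a) P = 3.529 W  (b) Q = -4.366 VAR  (c) S = 5.614 VA  (d) PF = 0.6286 (leading)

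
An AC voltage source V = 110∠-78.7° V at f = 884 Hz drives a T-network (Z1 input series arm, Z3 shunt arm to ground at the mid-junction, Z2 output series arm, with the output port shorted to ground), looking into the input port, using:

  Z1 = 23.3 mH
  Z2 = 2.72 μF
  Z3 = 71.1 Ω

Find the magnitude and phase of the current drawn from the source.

Step 1 — Angular frequency: ω = 2π·f = 2π·884 = 5554 rad/s.
Step 2 — Component impedances:
  Z1: Z = jωL = j·5554·0.0233 = 0 + j129.4 Ω
  Z2: Z = 1/(jωC) = -j/(ω·C) = 0 - j66.19 Ω
  Z3: Z = R = 71.1 Ω
Step 3 — With the output port shorted to ground, the output series arm Z2 runs from the junction to ground; the shunt arm Z3 also runs from the junction to ground. They appear in parallel: Z3 || Z2 = 33.01 - j35.46 Ω.
Step 4 — Series with input arm Z1: Z_in = Z1 + (Z3 || Z2) = 33.01 + j93.96 Ω = 99.59∠70.6° Ω.
Step 5 — Source phasor: V = 110∠-78.7° V = 21.55 - j107.9 V.
Step 6 — Ohm's law: I = V / Z_total = (21.55 - j107.9) / (33.01 + j93.96) = -0.9502 - j0.5632 A.
Step 7 — Convert to polar: |I| = 1.105 A, ∠I = -149.3°.

I = 1.105∠-149.3° A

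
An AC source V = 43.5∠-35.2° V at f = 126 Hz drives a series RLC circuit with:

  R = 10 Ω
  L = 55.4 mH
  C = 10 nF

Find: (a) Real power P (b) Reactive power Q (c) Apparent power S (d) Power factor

Step 1 — Angular frequency: ω = 2π·f = 2π·126 = 791.7 rad/s.
Step 2 — Component impedances:
  R: Z = R = 10 Ω
  L: Z = jωL = j·791.7·0.0554 = 0 + j43.86 Ω
  C: Z = 1/(jωC) = -j/(ω·C) = 0 - j1.263e+05 Ω
Step 3 — Series combination: Z_total = R + L + C = 10 - j1.263e+05 Ω = 1.263e+05∠-90.0° Ω.
Step 4 — Source phasor: V = 43.5∠-35.2° V = 35.55 - j25.07 V.
Step 5 — Current: I = V / Z = 0.0001986 + j0.0002815 A = 0.0003445∠54.8° A.
Step 6 — Complex power: S = V·I* = 1.187e-06 - j0.01499 VA.
Step 7 — Real power: P = Re(S) = 1.187e-06 W.
Step 8 — Reactive power: Q = Im(S) = -0.01499 VAR.
Step 9 — Apparent power: |S| = 0.01499 VA.
Step 10 — Power factor: PF = P/|S| = 7.92e-05 (leading).

(a) P = 1.187e-06 W  (b) Q = -0.01499 VAR  (c) S = 0.01499 VA  (d) PF = 7.92e-05 (leading)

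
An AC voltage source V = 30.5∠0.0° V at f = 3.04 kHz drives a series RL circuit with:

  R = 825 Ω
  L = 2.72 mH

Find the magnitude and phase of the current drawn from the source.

Step 1 — Angular frequency: ω = 2π·f = 2π·3040 = 1.91e+04 rad/s.
Step 2 — Component impedances:
  R: Z = R = 825 Ω
  L: Z = jωL = j·1.91e+04·0.00272 = 0 + j51.95 Ω
Step 3 — Series combination: Z_total = R + L = 825 + j51.95 Ω = 826.6∠3.6° Ω.
Step 4 — Source phasor: V = 30.5∠0.0° V = 30.5 V.
Step 5 — Ohm's law: I = V / Z_total = (30.5) / (825 + j51.95) = 0.03682 - j0.002319 A.
Step 6 — Convert to polar: |I| = 0.0369 A, ∠I = -3.6°.

I = 0.0369∠-3.6° A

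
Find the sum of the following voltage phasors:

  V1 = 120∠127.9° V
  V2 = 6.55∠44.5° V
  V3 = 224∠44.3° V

Step 1 — Convert each phasor to rectangular form:
  V1 = 120·(cos(127.9°) + j·sin(127.9°)) = -73.71 + j94.69 V
  V2 = 6.55·(cos(44.5°) + j·sin(44.5°)) = 4.672 + j4.591 V
  V3 = 224·(cos(44.3°) + j·sin(44.3°)) = 160.3 + j156.4 V
Step 2 — Sum components: V_total = 91.27 + j255.7 V.
Step 3 — Convert to polar: |V_total| = 271.5 V, ∠V_total = 70.4°.

V_total = 271.5∠70.4° V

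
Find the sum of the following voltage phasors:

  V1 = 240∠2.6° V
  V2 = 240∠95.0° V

Step 1 — Convert each phasor to rectangular form:
  V1 = 240·(cos(2.6°) + j·sin(2.6°)) = 239.8 + j10.89 V
  V2 = 240·(cos(95.0°) + j·sin(95.0°)) = -20.92 + j239.1 V
Step 2 — Sum components: V_total = 218.8 + j250 V.
Step 3 — Convert to polar: |V_total| = 332.2 V, ∠V_total = 48.8°.

V_total = 332.2∠48.8° V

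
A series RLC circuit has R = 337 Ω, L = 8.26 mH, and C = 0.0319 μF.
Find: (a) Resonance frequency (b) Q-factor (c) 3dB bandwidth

Step 1 — Resonance condition Im(Z)=0 gives ω₀ = 1/√(LC).
Step 2 — ω₀ = 1/√(0.00826·3.19e-08) = 6.16e+04 rad/s.
Step 3 — f₀ = ω₀/(2π) = 9805 Hz.
Step 4 — Series Q: Q = ω₀L/R = 6.16e+04·0.00826/337 = 1.51.
Step 5 — 3dB bandwidth: Δω = ω₀/Q = 4.08e+04 rad/s; BW = Δω/(2π) = 6493 Hz.

(a) f₀ = 9805 Hz  (b) Q = 1.51  (c) BW = 6493 Hz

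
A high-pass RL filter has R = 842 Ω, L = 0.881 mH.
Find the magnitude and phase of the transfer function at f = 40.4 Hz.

Step 1 — Angular frequency: ω = 2π·40.4 = 253.8 rad/s.
Step 2 — Transfer function: H(jω) = jωL/(R + jωL).
Step 3 — Numerator jωL = j·0.2236; denominator R + jωL = 842 + j0.2236.
Step 4 — H = 7.054e-08 + j0.0002656.
Step 5 — Magnitude: |H| = 0.0002656 (-71.5 dB); phase: φ = 90.0°.

|H| = 0.0002656 (-71.5 dB), φ = 90.0°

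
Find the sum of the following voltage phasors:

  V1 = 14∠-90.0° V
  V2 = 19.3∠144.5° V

Step 1 — Convert each phasor to rectangular form:
  V1 = 14·(cos(-90.0°) + j·sin(-90.0°)) = 0 - j14 V
  V2 = 19.3·(cos(144.5°) + j·sin(144.5°)) = -15.71 + j11.21 V
Step 2 — Sum components: V_total = -15.71 - j2.792 V.
Step 3 — Convert to polar: |V_total| = 15.96 V, ∠V_total = -169.9°.

V_total = 15.96∠-169.9° V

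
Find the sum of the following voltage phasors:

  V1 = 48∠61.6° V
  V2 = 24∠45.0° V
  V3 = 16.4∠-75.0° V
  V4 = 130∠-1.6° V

Step 1 — Convert each phasor to rectangular form:
  V1 = 48·(cos(61.6°) + j·sin(61.6°)) = 22.83 + j42.22 V
  V2 = 24·(cos(45.0°) + j·sin(45.0°)) = 16.97 + j16.97 V
  V3 = 16.4·(cos(-75.0°) + j·sin(-75.0°)) = 4.245 - j15.84 V
  V4 = 130·(cos(-1.6°) + j·sin(-1.6°)) = 129.9 - j3.63 V
Step 2 — Sum components: V_total = 174 + j39.72 V.
Step 3 — Convert to polar: |V_total| = 178.5 V, ∠V_total = 12.9°.

V_total = 178.5∠12.9° V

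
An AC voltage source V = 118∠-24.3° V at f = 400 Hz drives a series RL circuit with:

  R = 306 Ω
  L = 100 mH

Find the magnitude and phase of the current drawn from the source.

Step 1 — Angular frequency: ω = 2π·f = 2π·400 = 2513 rad/s.
Step 2 — Component impedances:
  R: Z = R = 306 Ω
  L: Z = jωL = j·2513·0.1 = 0 + j251.3 Ω
Step 3 — Series combination: Z_total = R + L = 306 + j251.3 Ω = 396∠39.4° Ω.
Step 4 — Source phasor: V = 118∠-24.3° V = 107.5 - j48.56 V.
Step 5 — Ohm's law: I = V / Z_total = (107.5 - j48.56) / (306 + j251.3) = 0.132 - j0.2671 A.
Step 6 — Convert to polar: |I| = 0.298 A, ∠I = -63.7°.

I = 0.298∠-63.7° A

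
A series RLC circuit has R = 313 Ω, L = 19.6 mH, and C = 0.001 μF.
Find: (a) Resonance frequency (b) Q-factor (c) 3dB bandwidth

Step 1 — Resonance: ω₀ = 1/√(LC) = 1/√(0.0196·1e-09) = 2.259e+05 rad/s.
Step 2 — f₀ = ω₀/(2π) = 3.595e+04 Hz.
Step 3 — Series Q: Q = ω₀L/R = 2.259e+05·0.0196/313 = 14.14.
Step 4 — Bandwidth: Δω = ω₀/Q = 1.597e+04 rad/s; BW = Δω/(2π) = 2542 Hz.

(a) f₀ = 3.595e+04 Hz  (b) Q = 14.14  (c) BW = 2542 Hz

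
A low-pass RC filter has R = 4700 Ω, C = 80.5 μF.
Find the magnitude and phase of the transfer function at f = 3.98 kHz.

Step 1 — Angular frequency: ω = 2π·3980 = 2.501e+04 rad/s.
Step 2 — Transfer function: H(jω) = 1/(1 + jωRC).
Step 3 — Denominator: 1 + jωRC = 1 + j·2.501e+04·4700·8.05e-05 = 1 + j9461.
Step 4 — H = 1.117e-08 - j0.0001057.
Step 5 — Magnitude: |H| = 0.0001057 (-79.5 dB); phase: φ = -90.0°.

|H| = 0.0001057 (-79.5 dB), φ = -90.0°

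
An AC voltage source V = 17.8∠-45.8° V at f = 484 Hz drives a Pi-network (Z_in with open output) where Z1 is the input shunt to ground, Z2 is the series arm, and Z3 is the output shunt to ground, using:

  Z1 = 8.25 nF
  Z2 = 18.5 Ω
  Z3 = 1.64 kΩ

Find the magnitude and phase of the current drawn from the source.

Step 1 — Angular frequency: ω = 2π·f = 2π·484 = 3041 rad/s.
Step 2 — Component impedances:
  Z1: Z = 1/(jωC) = -j/(ω·C) = 0 - j3.986e+04 Ω
  Z2: Z = R = 18.5 Ω
  Z3: Z = R = 1640 Ω
Step 3 — With open output, the series arm Z2 and the output shunt Z3 appear in series to ground: Z2 + Z3 = 1658 Ω.
Step 4 — Parallel with input shunt Z1: Z_in = Z1 || (Z2 + Z3) = 1656 - j68.89 Ω = 1657∠-2.4° Ω.
Step 5 — Source phasor: V = 17.8∠-45.8° V = 12.41 - j12.76 V.
Step 6 — Ohm's law: I = V / Z_total = (12.41 - j12.76) / (1656 - j68.89) = 0.007803 - j0.007383 A.
Step 7 — Convert to polar: |I| = 0.01074 A, ∠I = -43.4°.

I = 0.01074∠-43.4° A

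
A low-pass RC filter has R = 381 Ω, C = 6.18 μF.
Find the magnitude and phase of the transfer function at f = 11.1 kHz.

Step 1 — Angular frequency: ω = 2π·1.11e+04 = 6.974e+04 rad/s.
Step 2 — Transfer function: H(jω) = 1/(1 + jωRC).
Step 3 — Denominator: 1 + jωRC = 1 + j·6.974e+04·381·6.18e-06 = 1 + j164.2.
Step 4 — H = 3.708e-05 - j0.006089.
Step 5 — Magnitude: |H| = 0.006089 (-44.3 dB); phase: φ = -89.7°.

|H| = 0.006089 (-44.3 dB), φ = -89.7°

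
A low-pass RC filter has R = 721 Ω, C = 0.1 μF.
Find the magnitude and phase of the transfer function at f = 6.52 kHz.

Step 1 — Angular frequency: ω = 2π·6520 = 4.097e+04 rad/s.
Step 2 — Transfer function: H(jω) = 1/(1 + jωRC).
Step 3 — Denominator: 1 + jωRC = 1 + j·4.097e+04·721·1e-07 = 1 + j2.954.
Step 4 — H = 0.1028 - j0.3037.
Step 5 — Magnitude: |H| = 0.3207 (-9.9 dB); phase: φ = -71.3°.

|H| = 0.3207 (-9.9 dB), φ = -71.3°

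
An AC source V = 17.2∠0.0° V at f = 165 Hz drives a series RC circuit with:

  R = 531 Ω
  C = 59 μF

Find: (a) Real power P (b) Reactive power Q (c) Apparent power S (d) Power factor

Step 1 — Angular frequency: ω = 2π·f = 2π·165 = 1037 rad/s.
Step 2 — Component impedances:
  R: Z = R = 531 Ω
  C: Z = 1/(jωC) = -j/(ω·C) = 0 - j16.35 Ω
Step 3 — Series combination: Z_total = R + C = 531 - j16.35 Ω = 531.3∠-1.8° Ω.
Step 4 — Source phasor: V = 17.2∠0.0° V = 17.2 V.
Step 5 — Current: I = V / Z = 0.03236 + j0.0009964 A = 0.03238∠1.8° A.
Step 6 — Complex power: S = V·I* = 0.5566 - j0.01714 VA.
Step 7 — Real power: P = Re(S) = 0.5566 W.
Step 8 — Reactive power: Q = Im(S) = -0.01714 VAR.
Step 9 — Apparent power: |S| = 0.5569 VA.
Step 10 — Power factor: PF = P/|S| = 0.9995 (leading).

(a) P = 0.5566 W  (b) Q = -0.01714 VAR  (c) S = 0.5569 VA  (d) PF = 0.9995 (leading)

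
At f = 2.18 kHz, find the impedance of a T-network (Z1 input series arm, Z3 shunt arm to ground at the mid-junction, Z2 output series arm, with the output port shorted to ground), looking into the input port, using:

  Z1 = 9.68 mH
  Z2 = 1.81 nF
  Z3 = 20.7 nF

Step 1 — Angular frequency: ω = 2π·f = 2π·2180 = 1.37e+04 rad/s.
Step 2 — Component impedances:
  Z1: Z = jωL = j·1.37e+04·0.00968 = 0 + j132.6 Ω
  Z2: Z = 1/(jωC) = -j/(ω·C) = 0 - j4.034e+04 Ω
  Z3: Z = 1/(jωC) = -j/(ω·C) = 0 - j3527 Ω
Step 3 — With the output port shorted to ground, the output series arm Z2 runs from the junction to ground; the shunt arm Z3 also runs from the junction to ground. They appear in parallel: Z3 || Z2 = 0 - j3243 Ω.
Step 4 — Series with input arm Z1: Z_in = Z1 + (Z3 || Z2) = 0 - j3111 Ω = 3111∠-90.0° Ω.

Z = 0 - j3111 Ω = 3111∠-90.0° Ω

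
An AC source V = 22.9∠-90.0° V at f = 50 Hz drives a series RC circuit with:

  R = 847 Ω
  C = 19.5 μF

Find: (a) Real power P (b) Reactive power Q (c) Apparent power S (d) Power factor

Step 1 — Angular frequency: ω = 2π·f = 2π·50 = 314.2 rad/s.
Step 2 — Component impedances:
  R: Z = R = 847 Ω
  C: Z = 1/(jωC) = -j/(ω·C) = 0 - j163.2 Ω
Step 3 — Series combination: Z_total = R + C = 847 - j163.2 Ω = 862.6∠-10.9° Ω.
Step 4 — Source phasor: V = 22.9∠-90.0° V = 0 - j22.9 V.
Step 5 — Current: I = V / Z = 0.005024 - j0.02607 A = 0.02655∠-79.1° A.
Step 6 — Complex power: S = V·I* = 0.597 - j0.115 VA.
Step 7 — Real power: P = Re(S) = 0.597 W.
Step 8 — Reactive power: Q = Im(S) = -0.115 VAR.
Step 9 — Apparent power: |S| = 0.608 VA.
Step 10 — Power factor: PF = P/|S| = 0.9819 (leading).

(a) P = 0.597 W  (b) Q = -0.115 VAR  (c) S = 0.608 VA  (d) PF = 0.9819 (leading)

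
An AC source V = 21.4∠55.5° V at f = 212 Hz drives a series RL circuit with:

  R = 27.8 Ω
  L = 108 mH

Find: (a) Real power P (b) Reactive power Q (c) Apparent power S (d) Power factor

Step 1 — Angular frequency: ω = 2π·f = 2π·212 = 1332 rad/s.
Step 2 — Component impedances:
  R: Z = R = 27.8 Ω
  L: Z = jωL = j·1332·0.108 = 0 + j143.9 Ω
Step 3 — Series combination: Z_total = R + L = 27.8 + j143.9 Ω = 146.5∠79.1° Ω.
Step 4 — Source phasor: V = 21.4∠55.5° V = 12.12 + j17.64 V.
Step 5 — Current: I = V / Z = 0.1339 - j0.05839 A = 0.1461∠-23.6° A.
Step 6 — Complex power: S = V·I* = 0.593 + j3.069 VA.
Step 7 — Real power: P = Re(S) = 0.593 W.
Step 8 — Reactive power: Q = Im(S) = 3.069 VAR.
Step 9 — Apparent power: |S| = 3.126 VA.
Step 10 — Power factor: PF = P/|S| = 0.1897 (lagging).

(a) P = 0.593 W  (b) Q = 3.069 VAR  (c) S = 3.126 VA  (d) PF = 0.1897 (lagging)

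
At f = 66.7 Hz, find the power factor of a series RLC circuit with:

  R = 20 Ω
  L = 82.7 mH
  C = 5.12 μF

Step 1 — Angular frequency: ω = 2π·f = 2π·66.7 = 419.1 rad/s.
Step 2 — Component impedances:
  R: Z = R = 20 Ω
  L: Z = jωL = j·419.1·0.0827 = 0 + j34.66 Ω
  C: Z = 1/(jωC) = -j/(ω·C) = 0 - j466 Ω
Step 3 — Series combination: Z_total = R + L + C = 20 - j431.4 Ω = 431.8∠-87.3° Ω.
Step 4 — Power factor: PF = cos(φ) = Re(Z)/|Z| = 20/431.85 = 0.04631.
Step 5 — Type: Im(Z) = -431.4 ⇒ leading (phase φ = -87.3°).

PF = 0.04631 (leading, φ = -87.3°)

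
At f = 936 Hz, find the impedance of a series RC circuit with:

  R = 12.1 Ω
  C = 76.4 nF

Step 1 — Angular frequency: ω = 2π·f = 2π·936 = 5881 rad/s.
Step 2 — Component impedances:
  R: Z = R = 12.1 Ω
  C: Z = 1/(jωC) = -j/(ω·C) = 0 - j2226 Ω
Step 3 — Series combination: Z_total = R + C = 12.1 - j2226 Ω = 2226∠-89.7° Ω.

Z = 12.1 - j2226 Ω = 2226∠-89.7° Ω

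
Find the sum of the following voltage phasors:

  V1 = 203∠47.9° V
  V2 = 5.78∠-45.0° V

Step 1 — Convert each phasor to rectangular form:
  V1 = 203·(cos(47.9°) + j·sin(47.9°)) = 136.1 + j150.6 V
  V2 = 5.78·(cos(-45.0°) + j·sin(-45.0°)) = 4.087 - j4.087 V
Step 2 — Sum components: V_total = 140.2 + j146.5 V.
Step 3 — Convert to polar: |V_total| = 202.8 V, ∠V_total = 46.3°.

V_total = 202.8∠46.3° V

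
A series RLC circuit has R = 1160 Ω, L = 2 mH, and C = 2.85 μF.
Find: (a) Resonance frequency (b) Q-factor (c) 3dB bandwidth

Step 1 — Resonance condition Im(Z)=0 gives ω₀ = 1/√(LC).
Step 2 — ω₀ = 1/√(0.002·2.85e-06) = 1.325e+04 rad/s.
Step 3 — f₀ = ω₀/(2π) = 2108 Hz.
Step 4 — Series Q: Q = ω₀L/R = 1.325e+04·0.002/1160 = 0.02284.
Step 5 — 3dB bandwidth: Δω = ω₀/Q = 5.8e+05 rad/s; BW = Δω/(2π) = 9.231e+04 Hz.

(a) f₀ = 2108 Hz  (b) Q = 0.02284  (c) BW = 9.231e+04 Hz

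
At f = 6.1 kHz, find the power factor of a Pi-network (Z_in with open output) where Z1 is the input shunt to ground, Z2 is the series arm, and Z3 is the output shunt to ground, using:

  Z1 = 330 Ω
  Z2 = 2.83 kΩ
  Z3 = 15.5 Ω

Step 1 — Angular frequency: ω = 2π·f = 2π·6100 = 3.833e+04 rad/s.
Step 2 — Component impedances:
  Z1: Z = R = 330 Ω
  Z2: Z = R = 2830 Ω
  Z3: Z = R = 15.5 Ω
Step 3 — With open output, the series arm Z2 and the output shunt Z3 appear in series to ground: Z2 + Z3 = 2846 Ω.
Step 4 — Parallel with input shunt Z1: Z_in = Z1 || (Z2 + Z3) = 295.7 Ω = 295.7∠0.0° Ω.
Step 5 — Power factor: PF = cos(φ) = Re(Z)/|Z| = 295.7/295.7 = 1.
Step 6 — Type: Im(Z) = 0 ⇒ unity (phase φ = 0.0°).

PF = 1 (unity, φ = 0.0°)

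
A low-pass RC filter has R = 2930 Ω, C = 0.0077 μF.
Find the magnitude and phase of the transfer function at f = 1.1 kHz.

Step 1 — Angular frequency: ω = 2π·1100 = 6912 rad/s.
Step 2 — Transfer function: H(jω) = 1/(1 + jωRC).
Step 3 — Denominator: 1 + jωRC = 1 + j·6912·2930·7.7e-09 = 1 + j0.1559.
Step 4 — H = 0.9763 - j0.1522.
Step 5 — Magnitude: |H| = 0.9881 (-0.1 dB); phase: φ = -8.9°.

|H| = 0.9881 (-0.1 dB), φ = -8.9°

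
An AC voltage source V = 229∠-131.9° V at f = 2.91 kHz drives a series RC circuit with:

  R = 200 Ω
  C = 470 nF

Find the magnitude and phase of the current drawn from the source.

Step 1 — Angular frequency: ω = 2π·f = 2π·2910 = 1.828e+04 rad/s.
Step 2 — Component impedances:
  R: Z = R = 200 Ω
  C: Z = 1/(jωC) = -j/(ω·C) = 0 - j116.4 Ω
Step 3 — Series combination: Z_total = R + C = 200 - j116.4 Ω = 231.4∠-30.2° Ω.
Step 4 — Source phasor: V = 229∠-131.9° V = -152.9 - j170.4 V.
Step 5 — Ohm's law: I = V / Z_total = (-152.9 - j170.4) / (200 - j116.4) = -0.2008 - j0.9691 A.
Step 6 — Convert to polar: |I| = 0.9897 A, ∠I = -101.7°.

I = 0.9897∠-101.7° A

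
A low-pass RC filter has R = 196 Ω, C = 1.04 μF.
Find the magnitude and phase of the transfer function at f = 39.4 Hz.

Step 1 — Angular frequency: ω = 2π·39.4 = 247.6 rad/s.
Step 2 — Transfer function: H(jω) = 1/(1 + jωRC).
Step 3 — Denominator: 1 + jωRC = 1 + j·247.6·196·1.04e-06 = 1 + j0.05046.
Step 4 — H = 0.9975 - j0.05033.
Step 5 — Magnitude: |H| = 0.9987 (-0.0 dB); phase: φ = -2.9°.

|H| = 0.9987 (-0.0 dB), φ = -2.9°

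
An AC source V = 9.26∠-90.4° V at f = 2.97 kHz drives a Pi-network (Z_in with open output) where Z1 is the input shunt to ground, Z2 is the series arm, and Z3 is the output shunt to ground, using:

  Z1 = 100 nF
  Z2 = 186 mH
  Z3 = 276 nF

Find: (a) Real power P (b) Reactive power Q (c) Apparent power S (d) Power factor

Step 1 — Angular frequency: ω = 2π·f = 2π·2970 = 1.866e+04 rad/s.
Step 2 — Component impedances:
  Z1: Z = 1/(jωC) = -j/(ω·C) = 0 - j535.9 Ω
  Z2: Z = jωL = j·1.866e+04·0.186 = 0 + j3471 Ω
  Z3: Z = 1/(jωC) = -j/(ω·C) = 0 - j194.2 Ω
Step 3 — With open output, the series arm Z2 and the output shunt Z3 appear in series to ground: Z2 + Z3 = 0 + j3277 Ω.
Step 4 — Parallel with input shunt Z1: Z_in = Z1 || (Z2 + Z3) = 0 - j640.6 Ω = 640.6∠-90.0° Ω.
Step 5 — Source phasor: V = 9.26∠-90.4° V = -0.06465 - j9.26 V.
Step 6 — Current: I = V / Z = 0.01445 - j0.0001009 A = 0.01445∠-0.4° A.
Step 7 — Complex power: S = V·I* = 0 - j0.1338 VA.
Step 8 — Real power: P = Re(S) = 0 W.
Step 9 — Reactive power: Q = Im(S) = -0.1338 VAR.
Step 10 — Apparent power: |S| = 0.1338 VA.
Step 11 — Power factor: PF = P/|S| = 0 (leading).

(a) P = 0 W  (b) Q = -0.1338 VAR  (c) S = 0.1338 VA  (d) PF = 0 (leading)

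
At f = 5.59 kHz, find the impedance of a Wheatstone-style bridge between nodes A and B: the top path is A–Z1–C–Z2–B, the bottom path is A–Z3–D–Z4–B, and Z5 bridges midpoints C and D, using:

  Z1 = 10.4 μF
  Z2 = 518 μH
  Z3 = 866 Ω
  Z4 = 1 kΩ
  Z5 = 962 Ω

Step 1 — Angular frequency: ω = 2π·f = 2π·5590 = 3.512e+04 rad/s.
Step 2 — Component impedances:
  Z1: Z = 1/(jωC) = -j/(ω·C) = 0 - j2.738 Ω
  Z2: Z = jωL = j·3.512e+04·0.000518 = 0 + j18.19 Ω
  Z3: Z = R = 866 Ω
  Z4: Z = R = 1000 Ω
  Z5: Z = R = 962 Ω
Step 3 — Bridge requires nodal analysis (the Z5 bridge couples midpoints C and D, so the two paths cannot be reduced to a simple series/parallel combination). Setting node B to ground and injecting 1 A at node A, the 3-node admittance system at A, C, D solves to V_A = Z_AB = 0.1969 + j15.45 Ω = 15.45∠89.3° Ω.

Z = 0.1969 + j15.45 Ω = 15.45∠89.3° Ω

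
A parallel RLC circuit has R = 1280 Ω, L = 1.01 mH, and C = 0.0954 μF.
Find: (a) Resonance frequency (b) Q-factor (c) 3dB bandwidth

Step 1 — Resonance: ω₀ = 1/√(LC) = 1/√(0.00101·9.54e-08) = 1.019e+05 rad/s.
Step 2 — f₀ = ω₀/(2π) = 1.621e+04 Hz.
Step 3 — Parallel Q: Q = R/(ω₀L) = 1280/(1.019e+05·0.00101) = 12.44.
Step 4 — Bandwidth: Δω = ω₀/Q = 8189 rad/s; BW = Δω/(2π) = 1303 Hz.

(a) f₀ = 1.621e+04 Hz  (b) Q = 12.44  (c) BW = 1303 Hz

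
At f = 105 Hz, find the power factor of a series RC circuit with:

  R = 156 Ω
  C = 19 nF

Step 1 — Angular frequency: ω = 2π·f = 2π·105 = 659.7 rad/s.
Step 2 — Component impedances:
  R: Z = R = 156 Ω
  C: Z = 1/(jωC) = -j/(ω·C) = 0 - j7.978e+04 Ω
Step 3 — Series combination: Z_total = R + C = 156 - j7.978e+04 Ω = 7.978e+04∠-89.9° Ω.
Step 4 — Power factor: PF = cos(φ) = Re(Z)/|Z| = 156/7.978e+04 = 0.001955.
Step 5 — Type: Im(Z) = -7.978e+04 ⇒ leading (phase φ = -89.9°).

PF = 0.001955 (leading, φ = -89.9°)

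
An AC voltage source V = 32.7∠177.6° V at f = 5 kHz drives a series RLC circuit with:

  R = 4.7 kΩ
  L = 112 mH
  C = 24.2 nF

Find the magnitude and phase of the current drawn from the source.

Step 1 — Angular frequency: ω = 2π·f = 2π·5000 = 3.142e+04 rad/s.
Step 2 — Component impedances:
  R: Z = R = 4700 Ω
  L: Z = jωL = j·3.142e+04·0.112 = 0 + j3519 Ω
  C: Z = 1/(jωC) = -j/(ω·C) = 0 - j1315 Ω
Step 3 — Series combination: Z_total = R + L + C = 4700 + j2203 Ω = 5191∠25.1° Ω.
Step 4 — Source phasor: V = 32.7∠177.6° V = -32.67 + j1.369 V.
Step 5 — Ohm's law: I = V / Z_total = (-32.67 + j1.369) / (4700 + j2203) = -0.005587 + j0.00291 A.
Step 6 — Convert to polar: |I| = 0.0063 A, ∠I = 152.5°.

I = 0.0063∠152.5° A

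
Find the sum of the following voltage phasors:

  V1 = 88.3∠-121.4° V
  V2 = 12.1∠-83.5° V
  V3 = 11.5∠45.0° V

Step 1 — Convert each phasor to rectangular form:
  V1 = 88.3·(cos(-121.4°) + j·sin(-121.4°)) = -46.01 - j75.37 V
  V2 = 12.1·(cos(-83.5°) + j·sin(-83.5°)) = 1.37 - j12.02 V
  V3 = 11.5·(cos(45.0°) + j·sin(45.0°)) = 8.132 + j8.132 V
Step 2 — Sum components: V_total = -36.5 - j79.26 V.
Step 3 — Convert to polar: |V_total| = 87.26 V, ∠V_total = -114.7°.

V_total = 87.26∠-114.7° V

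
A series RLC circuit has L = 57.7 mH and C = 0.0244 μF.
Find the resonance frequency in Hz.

Step 1 — Resonance condition Im(Z)=0 gives ω₀ = 1/√(LC).
Step 2 — ω₀ = 1/√(0.0577·2.44e-08) = 2.665e+04 rad/s.
Step 3 — f₀ = ω₀/(2π) = 4242 Hz.

f₀ = 4242 Hz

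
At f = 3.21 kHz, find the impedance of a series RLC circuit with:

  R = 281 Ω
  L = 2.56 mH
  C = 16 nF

Step 1 — Angular frequency: ω = 2π·f = 2π·3210 = 2.017e+04 rad/s.
Step 2 — Component impedances:
  R: Z = R = 281 Ω
  L: Z = jωL = j·2.017e+04·0.00256 = 0 + j51.63 Ω
  C: Z = 1/(jωC) = -j/(ω·C) = 0 - j3099 Ω
Step 3 — Series combination: Z_total = R + L + C = 281 - j3047 Ω = 3060∠-84.7° Ω.

Z = 281 - j3047 Ω = 3060∠-84.7° Ω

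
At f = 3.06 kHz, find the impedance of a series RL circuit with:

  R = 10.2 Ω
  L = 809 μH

Step 1 — Angular frequency: ω = 2π·f = 2π·3060 = 1.923e+04 rad/s.
Step 2 — Component impedances:
  R: Z = R = 10.2 Ω
  L: Z = jωL = j·1.923e+04·0.000809 = 0 + j15.55 Ω
Step 3 — Series combination: Z_total = R + L = 10.2 + j15.55 Ω = 18.6∠56.7° Ω.

Z = 10.2 + j15.55 Ω = 18.6∠56.7° Ω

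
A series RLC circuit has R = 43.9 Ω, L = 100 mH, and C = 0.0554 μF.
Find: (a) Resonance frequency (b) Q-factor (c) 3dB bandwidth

Step 1 — Resonance condition Im(Z)=0 gives ω₀ = 1/√(LC).
Step 2 — ω₀ = 1/√(0.1·5.54e-08) = 1.344e+04 rad/s.
Step 3 — f₀ = ω₀/(2π) = 2138 Hz.
Step 4 — Series Q: Q = ω₀L/R = 1.344e+04·0.1/43.9 = 30.6.
Step 5 — 3dB bandwidth: Δω = ω₀/Q = 439 rad/s; BW = Δω/(2π) = 69.87 Hz.

(a) f₀ = 2138 Hz  (b) Q = 30.6  (c) BW = 69.87 Hz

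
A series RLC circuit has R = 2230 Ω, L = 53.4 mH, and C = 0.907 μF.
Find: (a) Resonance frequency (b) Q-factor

Step 1 — Resonance condition Im(Z)=0 gives ω₀ = 1/√(LC).
Step 2 — ω₀ = 1/√(0.0534·9.07e-07) = 4544 rad/s.
Step 3 — f₀ = ω₀/(2π) = 723.2 Hz.
Step 4 — Series Q: Q = ω₀L/R = 4544·0.0534/2230 = 0.1088.

(a) f₀ = 723.2 Hz  (b) Q = 0.1088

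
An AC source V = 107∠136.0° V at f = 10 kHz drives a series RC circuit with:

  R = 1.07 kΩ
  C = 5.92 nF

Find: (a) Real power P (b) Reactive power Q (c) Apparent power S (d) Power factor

Step 1 — Angular frequency: ω = 2π·f = 2π·1e+04 = 6.283e+04 rad/s.
Step 2 — Component impedances:
  R: Z = R = 1070 Ω
  C: Z = 1/(jωC) = -j/(ω·C) = 0 - j2688 Ω
Step 3 — Series combination: Z_total = R + C = 1070 - j2688 Ω = 2894∠-68.3° Ω.
Step 4 — Source phasor: V = 107∠136.0° V = -76.97 + j74.33 V.
Step 5 — Current: I = V / Z = -0.0337 - j0.01522 A = 0.03698∠-155.7° A.
Step 6 — Complex power: S = V·I* = 1.463 - j3.676 VA.
Step 7 — Real power: P = Re(S) = 1.463 W.
Step 8 — Reactive power: Q = Im(S) = -3.676 VAR.
Step 9 — Apparent power: |S| = 3.957 VA.
Step 10 — Power factor: PF = P/|S| = 0.3698 (leading).

(a) P = 1.463 W  (b) Q = -3.676 VAR  (c) S = 3.957 VA  (d) PF = 0.3698 (leading)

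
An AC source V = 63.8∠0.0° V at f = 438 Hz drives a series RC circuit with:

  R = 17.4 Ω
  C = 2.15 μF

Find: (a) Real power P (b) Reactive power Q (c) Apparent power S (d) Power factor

Step 1 — Angular frequency: ω = 2π·f = 2π·438 = 2752 rad/s.
Step 2 — Component impedances:
  R: Z = R = 17.4 Ω
  C: Z = 1/(jωC) = -j/(ω·C) = 0 - j169 Ω
Step 3 — Series combination: Z_total = R + C = 17.4 - j169 Ω = 169.9∠-84.1° Ω.
Step 4 — Source phasor: V = 63.8∠0.0° V = 63.8 V.
Step 5 — Current: I = V / Z = 0.03846 + j0.3735 A = 0.3755∠84.1° A.
Step 6 — Complex power: S = V·I* = 2.454 - j23.83 VA.
Step 7 — Real power: P = Re(S) = 2.454 W.
Step 8 — Reactive power: Q = Im(S) = -23.83 VAR.
Step 9 — Apparent power: |S| = 23.96 VA.
Step 10 — Power factor: PF = P/|S| = 0.1024 (leading).

(a) P = 2.454 W  (b) Q = -23.83 VAR  (c) S = 23.96 VA  (d) PF = 0.1024 (leading)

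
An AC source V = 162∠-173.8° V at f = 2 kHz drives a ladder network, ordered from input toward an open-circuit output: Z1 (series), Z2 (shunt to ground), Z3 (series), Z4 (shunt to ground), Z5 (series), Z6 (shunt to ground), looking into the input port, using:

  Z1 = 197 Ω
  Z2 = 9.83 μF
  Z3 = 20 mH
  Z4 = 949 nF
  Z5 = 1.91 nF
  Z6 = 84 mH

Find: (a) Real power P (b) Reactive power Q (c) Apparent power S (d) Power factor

Step 1 — Angular frequency: ω = 2π·f = 2π·2000 = 1.257e+04 rad/s.
Step 2 — Component impedances:
  Z1: Z = R = 197 Ω
  Z2: Z = 1/(jωC) = -j/(ω·C) = 0 - j8.095 Ω
  Z3: Z = jωL = j·1.257e+04·0.02 = 0 + j251.3 Ω
  Z4: Z = 1/(jωC) = -j/(ω·C) = 0 - j83.85 Ω
  Z5: Z = 1/(jωC) = -j/(ω·C) = 0 - j4.166e+04 Ω
  Z6: Z = jωL = j·1.257e+04·0.084 = 0 + j1056 Ω
Step 3 — Ladder network (open output): work backward from the far end, alternating series and parallel combinations. Z_in = 197 - j8.506 Ω = 197.2∠-2.5° Ω.
Step 4 — Source phasor: V = 162∠-173.8° V = -161.1 - j17.5 V.
Step 5 — Current: I = V / Z = -0.8122 - j0.1239 A = 0.8216∠-171.3° A.
Step 6 — Complex power: S = V·I* = 133 - j5.741 VA.
Step 7 — Real power: P = Re(S) = 133 W.
Step 8 — Reactive power: Q = Im(S) = -5.741 VAR.
Step 9 — Apparent power: |S| = 133.1 VA.
Step 10 — Power factor: PF = P/|S| = 0.9991 (leading).

(a) P = 133 W  (b) Q = -5.741 VAR  (c) S = 133.1 VA  (d) PF = 0.9991 (leading)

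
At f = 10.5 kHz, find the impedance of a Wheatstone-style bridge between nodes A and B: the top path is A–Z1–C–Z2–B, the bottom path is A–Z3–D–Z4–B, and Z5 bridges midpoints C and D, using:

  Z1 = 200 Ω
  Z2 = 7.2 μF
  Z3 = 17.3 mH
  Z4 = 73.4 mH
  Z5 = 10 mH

Step 1 — Angular frequency: ω = 2π·f = 2π·1.05e+04 = 6.597e+04 rad/s.
Step 2 — Component impedances:
  Z1: Z = R = 200 Ω
  Z2: Z = 1/(jωC) = -j/(ω·C) = 0 - j2.105 Ω
  Z3: Z = jωL = j·6.597e+04·0.0173 = 0 + j1141 Ω
  Z4: Z = jωL = j·6.597e+04·0.0734 = 0 + j4842 Ω
  Z5: Z = jωL = j·6.597e+04·0.01 = 0 + j659.7 Ω
Step 3 — Bridge requires nodal analysis (the Z5 bridge couples midpoints C and D, so the two paths cannot be reduced to a simple series/parallel combination). Setting node B to ground and injecting 1 A at node A, the 3-node admittance system at A, C, D solves to V_A = Z_AB = 197.4 + j20.82 Ω = 198.5∠6.0° Ω.

Z = 197.4 + j20.82 Ω = 198.5∠6.0° Ω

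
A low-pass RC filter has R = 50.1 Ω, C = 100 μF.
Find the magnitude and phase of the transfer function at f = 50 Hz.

Step 1 — Angular frequency: ω = 2π·50 = 314.2 rad/s.
Step 2 — Transfer function: H(jω) = 1/(1 + jωRC).
Step 3 — Denominator: 1 + jωRC = 1 + j·314.2·50.1·0.0001 = 1 + j1.574.
Step 4 — H = 0.2876 - j0.4526.
Step 5 — Magnitude: |H| = 0.5363 (-5.4 dB); phase: φ = -57.6°.

|H| = 0.5363 (-5.4 dB), φ = -57.6°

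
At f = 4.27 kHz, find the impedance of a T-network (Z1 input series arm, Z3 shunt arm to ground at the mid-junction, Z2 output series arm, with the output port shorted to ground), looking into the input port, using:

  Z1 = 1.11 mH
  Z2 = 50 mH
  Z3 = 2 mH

Step 1 — Angular frequency: ω = 2π·f = 2π·4270 = 2.683e+04 rad/s.
Step 2 — Component impedances:
  Z1: Z = jωL = j·2.683e+04·0.00111 = 0 + j29.78 Ω
  Z2: Z = jωL = j·2.683e+04·0.05 = 0 + j1341 Ω
  Z3: Z = jωL = j·2.683e+04·0.002 = 0 + j53.66 Ω
Step 3 — With the output port shorted to ground, the output series arm Z2 runs from the junction to ground; the shunt arm Z3 also runs from the junction to ground. They appear in parallel: Z3 || Z2 = 0 + j51.59 Ω.
Step 4 — Series with input arm Z1: Z_in = Z1 + (Z3 || Z2) = 0 + j81.38 Ω = 81.38∠90.0° Ω.

Z = 0 + j81.38 Ω = 81.38∠90.0° Ω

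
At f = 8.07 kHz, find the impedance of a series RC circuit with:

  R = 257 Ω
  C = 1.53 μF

Step 1 — Angular frequency: ω = 2π·f = 2π·8070 = 5.071e+04 rad/s.
Step 2 — Component impedances:
  R: Z = R = 257 Ω
  C: Z = 1/(jωC) = -j/(ω·C) = 0 - j12.89 Ω
Step 3 — Series combination: Z_total = R + C = 257 - j12.89 Ω = 257.3∠-2.9° Ω.

Z = 257 - j12.89 Ω = 257.3∠-2.9° Ω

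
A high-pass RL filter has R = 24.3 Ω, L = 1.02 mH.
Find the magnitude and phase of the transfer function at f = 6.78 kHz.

Step 1 — Angular frequency: ω = 2π·6780 = 4.26e+04 rad/s.
Step 2 — Transfer function: H(jω) = jωL/(R + jωL).
Step 3 — Numerator jωL = j·43.45; denominator R + jωL = 24.3 + j43.45.
Step 4 — H = 0.7618 + j0.426.
Step 5 — Magnitude: |H| = 0.8728 (-1.2 dB); phase: φ = 29.2°.

|H| = 0.8728 (-1.2 dB), φ = 29.2°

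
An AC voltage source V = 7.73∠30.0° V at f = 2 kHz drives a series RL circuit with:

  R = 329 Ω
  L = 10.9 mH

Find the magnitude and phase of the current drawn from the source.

Step 1 — Angular frequency: ω = 2π·f = 2π·2000 = 1.257e+04 rad/s.
Step 2 — Component impedances:
  R: Z = R = 329 Ω
  L: Z = jωL = j·1.257e+04·0.0109 = 0 + j137 Ω
Step 3 — Series combination: Z_total = R + L = 329 + j137 Ω = 356.4∠22.6° Ω.
Step 4 — Source phasor: V = 7.73∠30.0° V = 6.694 + j3.865 V.
Step 5 — Ohm's law: I = V / Z_total = (6.694 + j3.865) / (329 + j137) = 0.02151 + j0.002792 A.
Step 6 — Convert to polar: |I| = 0.02169 A, ∠I = 7.4°.

I = 0.02169∠7.4° A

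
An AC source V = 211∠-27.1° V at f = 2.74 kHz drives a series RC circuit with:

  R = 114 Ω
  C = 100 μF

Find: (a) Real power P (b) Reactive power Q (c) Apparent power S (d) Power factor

Step 1 — Angular frequency: ω = 2π·f = 2π·2740 = 1.722e+04 rad/s.
Step 2 — Component impedances:
  R: Z = R = 114 Ω
  C: Z = 1/(jωC) = -j/(ω·C) = 0 - j0.5809 Ω
Step 3 — Series combination: Z_total = R + C = 114 - j0.5809 Ω = 114∠-0.3° Ω.
Step 4 — Source phasor: V = 211∠-27.1° V = 187.8 - j96.12 V.
Step 5 — Current: I = V / Z = 1.652 - j0.8347 A = 1.851∠-26.8° A.
Step 6 — Complex power: S = V·I* = 390.5 - j1.99 VA.
Step 7 — Real power: P = Re(S) = 390.5 W.
Step 8 — Reactive power: Q = Im(S) = -1.99 VAR.
Step 9 — Apparent power: |S| = 390.5 VA.
Step 10 — Power factor: PF = P/|S| = 1 (leading).

(a) P = 390.5 W  (b) Q = -1.99 VAR  (c) S = 390.5 VA  (d) PF = 1 (leading)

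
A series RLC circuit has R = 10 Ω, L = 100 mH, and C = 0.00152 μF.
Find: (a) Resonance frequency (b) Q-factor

Step 1 — Resonance condition Im(Z)=0 gives ω₀ = 1/√(LC).
Step 2 — ω₀ = 1/√(0.1·1.52e-09) = 8.111e+04 rad/s.
Step 3 — f₀ = ω₀/(2π) = 1.291e+04 Hz.
Step 4 — Series Q: Q = ω₀L/R = 8.111e+04·0.1/10 = 811.1.

(a) f₀ = 1.291e+04 Hz  (b) Q = 811.1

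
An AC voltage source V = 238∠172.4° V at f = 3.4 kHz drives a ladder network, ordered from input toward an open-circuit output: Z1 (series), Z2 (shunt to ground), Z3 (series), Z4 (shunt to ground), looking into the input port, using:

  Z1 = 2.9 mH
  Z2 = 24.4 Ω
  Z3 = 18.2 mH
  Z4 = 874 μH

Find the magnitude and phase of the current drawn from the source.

Step 1 — Angular frequency: ω = 2π·f = 2π·3400 = 2.136e+04 rad/s.
Step 2 — Component impedances:
  Z1: Z = jωL = j·2.136e+04·0.0029 = 0 + j61.95 Ω
  Z2: Z = R = 24.4 Ω
  Z3: Z = jωL = j·2.136e+04·0.0182 = 0 + j388.8 Ω
  Z4: Z = jωL = j·2.136e+04·0.000874 = 0 + j18.67 Ω
Step 3 — Ladder network (open output): work backward from the far end, alternating series and parallel combinations. Z_in = 24.31 + j63.41 Ω = 67.91∠69.0° Ω.
Step 4 — Source phasor: V = 238∠172.4° V = -235.9 + j31.48 V.
Step 5 — Ohm's law: I = V / Z_total = (-235.9 + j31.48) / (24.31 + j63.41) = -0.8109 + j3.41 A.
Step 6 — Convert to polar: |I| = 3.505 A, ∠I = 103.4°.

I = 3.505∠103.4° A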